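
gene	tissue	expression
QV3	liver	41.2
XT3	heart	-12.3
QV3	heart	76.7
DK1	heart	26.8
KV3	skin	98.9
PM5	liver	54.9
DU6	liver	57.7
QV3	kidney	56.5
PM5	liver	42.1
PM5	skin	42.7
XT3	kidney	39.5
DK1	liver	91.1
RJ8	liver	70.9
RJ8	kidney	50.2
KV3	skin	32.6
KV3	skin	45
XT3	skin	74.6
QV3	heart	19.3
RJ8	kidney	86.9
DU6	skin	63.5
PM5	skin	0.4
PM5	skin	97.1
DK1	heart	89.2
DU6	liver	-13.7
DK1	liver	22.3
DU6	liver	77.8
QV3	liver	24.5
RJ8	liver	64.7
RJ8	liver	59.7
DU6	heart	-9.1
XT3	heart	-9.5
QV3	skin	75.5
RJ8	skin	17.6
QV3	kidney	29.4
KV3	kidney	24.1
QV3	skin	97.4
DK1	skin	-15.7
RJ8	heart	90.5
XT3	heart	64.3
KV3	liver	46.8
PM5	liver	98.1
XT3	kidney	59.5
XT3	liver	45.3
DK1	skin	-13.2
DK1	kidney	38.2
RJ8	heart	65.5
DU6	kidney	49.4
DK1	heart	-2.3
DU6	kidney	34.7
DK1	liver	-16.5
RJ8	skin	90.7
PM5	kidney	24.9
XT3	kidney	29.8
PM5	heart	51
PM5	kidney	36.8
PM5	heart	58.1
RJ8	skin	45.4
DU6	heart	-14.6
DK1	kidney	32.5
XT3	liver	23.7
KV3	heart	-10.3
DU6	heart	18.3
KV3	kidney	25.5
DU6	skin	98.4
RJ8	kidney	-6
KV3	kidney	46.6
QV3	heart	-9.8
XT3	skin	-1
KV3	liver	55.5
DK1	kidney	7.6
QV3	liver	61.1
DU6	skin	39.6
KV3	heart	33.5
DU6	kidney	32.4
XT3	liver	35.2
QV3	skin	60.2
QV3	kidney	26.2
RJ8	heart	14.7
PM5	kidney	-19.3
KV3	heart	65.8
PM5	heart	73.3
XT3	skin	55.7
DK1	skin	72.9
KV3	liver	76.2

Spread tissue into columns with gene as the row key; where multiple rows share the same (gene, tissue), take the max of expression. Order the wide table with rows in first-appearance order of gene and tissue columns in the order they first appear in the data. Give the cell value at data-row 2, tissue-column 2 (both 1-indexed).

With rows in first-appearance order of gene, row 2 is gene=XT3. tissue columns in first-appearance order: liver, heart, skin, kidney; column 2 is heart.
Long rows with gene=XT3, tissue=heart: max(-12.3, -9.5, 64.3) = 64.3.

64.3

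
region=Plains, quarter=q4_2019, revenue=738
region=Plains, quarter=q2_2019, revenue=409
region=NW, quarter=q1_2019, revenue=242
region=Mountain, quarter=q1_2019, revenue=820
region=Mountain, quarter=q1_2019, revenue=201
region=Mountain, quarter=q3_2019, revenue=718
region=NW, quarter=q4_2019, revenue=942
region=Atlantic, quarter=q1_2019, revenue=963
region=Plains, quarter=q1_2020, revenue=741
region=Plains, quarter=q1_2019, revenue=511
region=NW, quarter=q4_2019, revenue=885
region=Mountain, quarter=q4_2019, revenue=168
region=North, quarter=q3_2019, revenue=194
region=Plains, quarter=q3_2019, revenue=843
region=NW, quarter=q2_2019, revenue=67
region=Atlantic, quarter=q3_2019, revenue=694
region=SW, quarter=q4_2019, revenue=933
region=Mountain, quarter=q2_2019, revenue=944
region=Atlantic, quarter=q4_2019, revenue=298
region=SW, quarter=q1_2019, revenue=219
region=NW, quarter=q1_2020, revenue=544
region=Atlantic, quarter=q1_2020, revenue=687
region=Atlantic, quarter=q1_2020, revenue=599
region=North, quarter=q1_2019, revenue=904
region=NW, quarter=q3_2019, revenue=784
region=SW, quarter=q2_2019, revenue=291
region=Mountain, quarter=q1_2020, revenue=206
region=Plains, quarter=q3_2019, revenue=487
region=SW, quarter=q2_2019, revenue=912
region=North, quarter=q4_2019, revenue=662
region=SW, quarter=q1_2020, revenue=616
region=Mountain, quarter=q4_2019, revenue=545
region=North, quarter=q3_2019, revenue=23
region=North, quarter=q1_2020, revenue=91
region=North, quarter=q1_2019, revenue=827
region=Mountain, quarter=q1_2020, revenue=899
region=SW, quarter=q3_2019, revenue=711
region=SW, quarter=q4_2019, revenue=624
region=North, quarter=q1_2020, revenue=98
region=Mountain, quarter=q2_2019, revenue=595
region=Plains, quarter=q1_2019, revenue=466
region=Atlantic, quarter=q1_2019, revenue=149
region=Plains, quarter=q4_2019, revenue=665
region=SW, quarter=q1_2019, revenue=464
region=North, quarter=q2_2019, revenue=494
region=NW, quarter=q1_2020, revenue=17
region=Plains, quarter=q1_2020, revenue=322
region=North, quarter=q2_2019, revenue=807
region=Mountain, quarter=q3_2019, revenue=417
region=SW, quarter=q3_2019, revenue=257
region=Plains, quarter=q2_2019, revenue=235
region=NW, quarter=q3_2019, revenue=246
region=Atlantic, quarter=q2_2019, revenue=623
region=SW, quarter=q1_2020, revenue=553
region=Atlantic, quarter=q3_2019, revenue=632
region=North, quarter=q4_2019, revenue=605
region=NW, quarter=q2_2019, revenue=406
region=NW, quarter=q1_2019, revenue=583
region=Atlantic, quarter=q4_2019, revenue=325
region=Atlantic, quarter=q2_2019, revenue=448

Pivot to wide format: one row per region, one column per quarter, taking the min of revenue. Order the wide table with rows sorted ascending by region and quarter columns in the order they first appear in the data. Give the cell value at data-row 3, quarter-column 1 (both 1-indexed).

885

With rows sorted ascending by region, row 3 is region=NW. quarter columns in first-appearance order: q4_2019, q2_2019, q1_2019, q3_2019, q1_2020; column 1 is q4_2019.
Long rows with region=NW, quarter=q4_2019: min(942, 885) = 885.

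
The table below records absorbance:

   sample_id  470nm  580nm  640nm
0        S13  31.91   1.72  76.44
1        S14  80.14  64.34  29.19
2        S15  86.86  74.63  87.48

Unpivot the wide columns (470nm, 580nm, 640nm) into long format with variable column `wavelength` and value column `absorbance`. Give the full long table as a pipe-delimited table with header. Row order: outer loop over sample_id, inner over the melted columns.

Each (sample_id, column) pair becomes one row: 3 × 3 = 9 rows.
For example, (S13, 470nm) → absorbance=31.91.

| sample_id | wavelength | absorbance |
| S13 | 470nm | 31.91 |
| S13 | 580nm | 1.72 |
| S13 | 640nm | 76.44 |
| S14 | 470nm | 80.14 |
| S14 | 580nm | 64.34 |
| S14 | 640nm | 29.19 |
| S15 | 470nm | 86.86 |
| S15 | 580nm | 74.63 |
| S15 | 640nm | 87.48 |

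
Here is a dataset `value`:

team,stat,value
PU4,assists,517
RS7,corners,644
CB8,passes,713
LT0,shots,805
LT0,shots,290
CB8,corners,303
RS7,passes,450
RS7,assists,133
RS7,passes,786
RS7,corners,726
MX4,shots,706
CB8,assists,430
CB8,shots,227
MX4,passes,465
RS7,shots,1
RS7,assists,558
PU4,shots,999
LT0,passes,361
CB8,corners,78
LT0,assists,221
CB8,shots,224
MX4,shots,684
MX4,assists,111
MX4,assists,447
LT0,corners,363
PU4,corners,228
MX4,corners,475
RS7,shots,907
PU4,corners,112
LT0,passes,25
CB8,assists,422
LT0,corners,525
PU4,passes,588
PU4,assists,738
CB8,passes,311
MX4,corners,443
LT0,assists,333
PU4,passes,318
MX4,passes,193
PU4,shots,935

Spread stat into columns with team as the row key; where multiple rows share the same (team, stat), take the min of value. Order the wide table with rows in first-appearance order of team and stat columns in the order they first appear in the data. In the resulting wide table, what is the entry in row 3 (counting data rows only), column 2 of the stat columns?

With rows in first-appearance order of team, row 3 is team=CB8. stat columns in first-appearance order: assists, corners, passes, shots; column 2 is corners.
Long rows with team=CB8, stat=corners: min(303, 78) = 78.

78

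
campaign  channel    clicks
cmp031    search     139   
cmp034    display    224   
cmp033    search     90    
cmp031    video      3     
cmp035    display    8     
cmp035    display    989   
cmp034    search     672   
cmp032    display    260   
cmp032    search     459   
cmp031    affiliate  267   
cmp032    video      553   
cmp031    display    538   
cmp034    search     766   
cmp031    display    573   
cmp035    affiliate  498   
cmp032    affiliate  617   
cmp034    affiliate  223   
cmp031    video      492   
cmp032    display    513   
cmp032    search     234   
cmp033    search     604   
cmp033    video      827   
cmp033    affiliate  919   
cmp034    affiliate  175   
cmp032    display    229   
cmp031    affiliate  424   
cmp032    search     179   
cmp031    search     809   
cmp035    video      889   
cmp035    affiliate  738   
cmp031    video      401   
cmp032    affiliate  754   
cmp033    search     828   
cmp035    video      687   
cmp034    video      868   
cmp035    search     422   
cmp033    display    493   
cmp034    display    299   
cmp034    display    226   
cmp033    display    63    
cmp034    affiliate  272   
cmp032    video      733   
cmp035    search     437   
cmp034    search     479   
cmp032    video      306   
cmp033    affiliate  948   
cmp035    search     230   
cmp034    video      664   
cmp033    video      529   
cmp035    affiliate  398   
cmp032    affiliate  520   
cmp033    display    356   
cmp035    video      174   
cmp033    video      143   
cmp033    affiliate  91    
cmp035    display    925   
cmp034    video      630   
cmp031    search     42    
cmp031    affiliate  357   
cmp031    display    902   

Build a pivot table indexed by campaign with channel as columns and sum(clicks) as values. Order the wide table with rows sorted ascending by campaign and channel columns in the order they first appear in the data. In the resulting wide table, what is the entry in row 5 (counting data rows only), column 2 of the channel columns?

1922

With rows sorted ascending by campaign, row 5 is campaign=cmp035. channel columns in first-appearance order: search, display, video, affiliate; column 2 is display.
Long rows with campaign=cmp035, channel=display: 8 + 989 + 925 = 1922.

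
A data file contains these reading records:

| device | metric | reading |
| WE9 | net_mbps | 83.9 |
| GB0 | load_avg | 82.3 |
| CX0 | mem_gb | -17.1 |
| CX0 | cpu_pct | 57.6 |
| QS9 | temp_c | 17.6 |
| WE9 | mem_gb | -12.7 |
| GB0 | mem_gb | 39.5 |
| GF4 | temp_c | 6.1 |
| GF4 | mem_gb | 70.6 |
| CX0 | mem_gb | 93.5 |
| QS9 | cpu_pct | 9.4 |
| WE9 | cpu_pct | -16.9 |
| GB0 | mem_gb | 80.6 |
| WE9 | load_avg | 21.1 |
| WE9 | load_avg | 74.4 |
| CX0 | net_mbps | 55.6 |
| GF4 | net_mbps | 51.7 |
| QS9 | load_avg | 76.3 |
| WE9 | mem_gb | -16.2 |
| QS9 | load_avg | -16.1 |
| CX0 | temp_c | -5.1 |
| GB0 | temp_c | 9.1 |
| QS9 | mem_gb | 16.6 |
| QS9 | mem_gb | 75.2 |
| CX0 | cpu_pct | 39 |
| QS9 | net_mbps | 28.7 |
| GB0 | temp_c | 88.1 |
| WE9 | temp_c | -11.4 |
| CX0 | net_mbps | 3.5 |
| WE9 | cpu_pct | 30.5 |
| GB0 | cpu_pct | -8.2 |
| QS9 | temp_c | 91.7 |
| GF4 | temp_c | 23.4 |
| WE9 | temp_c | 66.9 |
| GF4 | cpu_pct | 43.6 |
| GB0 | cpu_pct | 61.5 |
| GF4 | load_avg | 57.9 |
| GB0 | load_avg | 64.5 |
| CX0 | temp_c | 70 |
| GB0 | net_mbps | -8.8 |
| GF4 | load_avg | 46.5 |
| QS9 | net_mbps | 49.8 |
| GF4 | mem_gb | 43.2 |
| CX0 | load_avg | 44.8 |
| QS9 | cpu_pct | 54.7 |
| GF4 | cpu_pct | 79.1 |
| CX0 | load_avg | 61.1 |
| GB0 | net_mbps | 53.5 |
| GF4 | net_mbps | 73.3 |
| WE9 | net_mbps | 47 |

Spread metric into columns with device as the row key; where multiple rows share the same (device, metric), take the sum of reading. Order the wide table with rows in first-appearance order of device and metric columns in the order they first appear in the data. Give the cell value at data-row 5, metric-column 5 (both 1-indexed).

With rows in first-appearance order of device, row 5 is device=GF4. metric columns in first-appearance order: net_mbps, load_avg, mem_gb, cpu_pct, temp_c; column 5 is temp_c.
Long rows with device=GF4, metric=temp_c: 6.1 + 23.4 = 29.5.

29.5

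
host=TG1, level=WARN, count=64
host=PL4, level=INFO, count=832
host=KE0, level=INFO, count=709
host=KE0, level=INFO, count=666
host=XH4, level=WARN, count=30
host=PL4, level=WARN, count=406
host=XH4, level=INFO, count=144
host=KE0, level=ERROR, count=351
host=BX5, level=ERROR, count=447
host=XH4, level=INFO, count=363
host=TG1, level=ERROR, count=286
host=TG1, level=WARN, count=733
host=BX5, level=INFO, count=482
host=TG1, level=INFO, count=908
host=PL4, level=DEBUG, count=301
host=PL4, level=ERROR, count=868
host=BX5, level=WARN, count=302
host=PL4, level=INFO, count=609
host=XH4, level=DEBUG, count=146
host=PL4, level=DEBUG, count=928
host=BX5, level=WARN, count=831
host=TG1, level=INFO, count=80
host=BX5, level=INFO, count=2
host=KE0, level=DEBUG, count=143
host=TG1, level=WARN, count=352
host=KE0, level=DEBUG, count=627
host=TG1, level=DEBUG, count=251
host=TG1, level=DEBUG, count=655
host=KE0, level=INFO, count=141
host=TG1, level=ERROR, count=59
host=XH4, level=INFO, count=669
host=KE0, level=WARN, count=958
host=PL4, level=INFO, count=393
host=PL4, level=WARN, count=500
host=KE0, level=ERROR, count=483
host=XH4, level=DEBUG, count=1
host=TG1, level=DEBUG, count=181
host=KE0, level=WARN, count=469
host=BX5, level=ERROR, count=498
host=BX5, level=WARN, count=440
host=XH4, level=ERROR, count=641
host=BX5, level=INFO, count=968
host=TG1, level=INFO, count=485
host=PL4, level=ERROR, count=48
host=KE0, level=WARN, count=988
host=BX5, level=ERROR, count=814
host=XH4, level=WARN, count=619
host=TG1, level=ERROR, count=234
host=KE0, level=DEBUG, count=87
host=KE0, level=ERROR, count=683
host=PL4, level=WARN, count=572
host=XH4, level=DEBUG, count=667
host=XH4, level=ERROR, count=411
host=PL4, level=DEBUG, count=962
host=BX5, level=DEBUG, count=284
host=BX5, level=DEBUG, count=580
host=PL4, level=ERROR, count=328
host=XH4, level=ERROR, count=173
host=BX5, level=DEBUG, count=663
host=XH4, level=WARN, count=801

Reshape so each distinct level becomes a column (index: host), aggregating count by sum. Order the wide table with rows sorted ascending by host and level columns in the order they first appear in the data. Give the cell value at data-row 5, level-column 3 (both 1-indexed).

With rows sorted ascending by host, row 5 is host=XH4. level columns in first-appearance order: WARN, INFO, ERROR, DEBUG; column 3 is ERROR.
Long rows with host=XH4, level=ERROR: 641 + 411 + 173 = 1225.

1225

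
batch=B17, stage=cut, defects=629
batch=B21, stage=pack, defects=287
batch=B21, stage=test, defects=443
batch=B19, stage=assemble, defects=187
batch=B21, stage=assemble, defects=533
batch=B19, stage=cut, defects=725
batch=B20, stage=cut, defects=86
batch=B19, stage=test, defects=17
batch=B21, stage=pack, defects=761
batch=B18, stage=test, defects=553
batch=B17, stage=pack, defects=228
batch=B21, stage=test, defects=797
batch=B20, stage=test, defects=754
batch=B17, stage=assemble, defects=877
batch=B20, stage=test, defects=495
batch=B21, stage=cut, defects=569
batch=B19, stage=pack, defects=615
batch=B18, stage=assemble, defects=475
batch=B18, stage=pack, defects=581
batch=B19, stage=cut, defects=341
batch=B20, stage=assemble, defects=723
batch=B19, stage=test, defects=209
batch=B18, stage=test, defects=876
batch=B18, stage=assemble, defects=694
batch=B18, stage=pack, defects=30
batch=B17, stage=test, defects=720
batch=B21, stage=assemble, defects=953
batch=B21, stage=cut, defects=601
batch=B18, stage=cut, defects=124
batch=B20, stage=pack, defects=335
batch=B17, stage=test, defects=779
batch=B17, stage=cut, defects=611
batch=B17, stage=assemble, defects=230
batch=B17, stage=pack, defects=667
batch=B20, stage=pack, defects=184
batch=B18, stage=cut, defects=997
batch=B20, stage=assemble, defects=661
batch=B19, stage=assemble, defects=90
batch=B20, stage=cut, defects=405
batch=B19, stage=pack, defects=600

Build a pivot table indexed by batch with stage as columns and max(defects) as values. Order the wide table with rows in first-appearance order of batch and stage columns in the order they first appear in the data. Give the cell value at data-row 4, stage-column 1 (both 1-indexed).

405

With rows in first-appearance order of batch, row 4 is batch=B20. stage columns in first-appearance order: cut, pack, test, assemble; column 1 is cut.
Long rows with batch=B20, stage=cut: max(86, 405) = 405.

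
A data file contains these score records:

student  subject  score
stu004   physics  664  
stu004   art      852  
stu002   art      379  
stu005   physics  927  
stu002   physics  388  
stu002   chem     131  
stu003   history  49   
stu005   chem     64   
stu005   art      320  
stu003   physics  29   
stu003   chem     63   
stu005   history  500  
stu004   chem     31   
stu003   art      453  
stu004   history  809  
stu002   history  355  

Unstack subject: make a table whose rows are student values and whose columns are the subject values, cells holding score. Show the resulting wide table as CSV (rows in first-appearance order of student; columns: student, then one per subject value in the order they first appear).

student,physics,art,chem,history
stu004,664,852,31,809
stu002,388,379,131,355
stu005,927,320,64,500
stu003,29,453,63,49

Columns: student plus the 4 distinct subject values (physics, art, chem, history).
For example, row stu004 column physics takes score=664 from the long row (stu004, physics).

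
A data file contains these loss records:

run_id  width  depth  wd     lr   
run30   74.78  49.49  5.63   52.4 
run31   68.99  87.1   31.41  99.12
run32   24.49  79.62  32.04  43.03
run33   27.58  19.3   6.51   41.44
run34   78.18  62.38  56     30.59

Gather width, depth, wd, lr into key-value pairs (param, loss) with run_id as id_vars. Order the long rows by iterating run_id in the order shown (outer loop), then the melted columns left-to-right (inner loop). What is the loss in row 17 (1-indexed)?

78.18

20 rows total (5 × 4). Row 17: index ⌊(17-1)/4⌋ = 4 into run_id → run34; (17-1) mod 4 = 0 into the melted columns → width.
So row 17 is (run34, width, 78.18); loss = 78.18.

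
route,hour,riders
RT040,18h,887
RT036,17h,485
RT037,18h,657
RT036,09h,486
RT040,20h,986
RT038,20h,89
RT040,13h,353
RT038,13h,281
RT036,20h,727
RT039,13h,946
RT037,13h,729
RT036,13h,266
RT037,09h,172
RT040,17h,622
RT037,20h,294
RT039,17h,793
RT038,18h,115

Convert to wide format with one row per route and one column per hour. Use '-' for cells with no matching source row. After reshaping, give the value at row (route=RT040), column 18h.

887

The long row with route=RT040, hour=18h has riders=887.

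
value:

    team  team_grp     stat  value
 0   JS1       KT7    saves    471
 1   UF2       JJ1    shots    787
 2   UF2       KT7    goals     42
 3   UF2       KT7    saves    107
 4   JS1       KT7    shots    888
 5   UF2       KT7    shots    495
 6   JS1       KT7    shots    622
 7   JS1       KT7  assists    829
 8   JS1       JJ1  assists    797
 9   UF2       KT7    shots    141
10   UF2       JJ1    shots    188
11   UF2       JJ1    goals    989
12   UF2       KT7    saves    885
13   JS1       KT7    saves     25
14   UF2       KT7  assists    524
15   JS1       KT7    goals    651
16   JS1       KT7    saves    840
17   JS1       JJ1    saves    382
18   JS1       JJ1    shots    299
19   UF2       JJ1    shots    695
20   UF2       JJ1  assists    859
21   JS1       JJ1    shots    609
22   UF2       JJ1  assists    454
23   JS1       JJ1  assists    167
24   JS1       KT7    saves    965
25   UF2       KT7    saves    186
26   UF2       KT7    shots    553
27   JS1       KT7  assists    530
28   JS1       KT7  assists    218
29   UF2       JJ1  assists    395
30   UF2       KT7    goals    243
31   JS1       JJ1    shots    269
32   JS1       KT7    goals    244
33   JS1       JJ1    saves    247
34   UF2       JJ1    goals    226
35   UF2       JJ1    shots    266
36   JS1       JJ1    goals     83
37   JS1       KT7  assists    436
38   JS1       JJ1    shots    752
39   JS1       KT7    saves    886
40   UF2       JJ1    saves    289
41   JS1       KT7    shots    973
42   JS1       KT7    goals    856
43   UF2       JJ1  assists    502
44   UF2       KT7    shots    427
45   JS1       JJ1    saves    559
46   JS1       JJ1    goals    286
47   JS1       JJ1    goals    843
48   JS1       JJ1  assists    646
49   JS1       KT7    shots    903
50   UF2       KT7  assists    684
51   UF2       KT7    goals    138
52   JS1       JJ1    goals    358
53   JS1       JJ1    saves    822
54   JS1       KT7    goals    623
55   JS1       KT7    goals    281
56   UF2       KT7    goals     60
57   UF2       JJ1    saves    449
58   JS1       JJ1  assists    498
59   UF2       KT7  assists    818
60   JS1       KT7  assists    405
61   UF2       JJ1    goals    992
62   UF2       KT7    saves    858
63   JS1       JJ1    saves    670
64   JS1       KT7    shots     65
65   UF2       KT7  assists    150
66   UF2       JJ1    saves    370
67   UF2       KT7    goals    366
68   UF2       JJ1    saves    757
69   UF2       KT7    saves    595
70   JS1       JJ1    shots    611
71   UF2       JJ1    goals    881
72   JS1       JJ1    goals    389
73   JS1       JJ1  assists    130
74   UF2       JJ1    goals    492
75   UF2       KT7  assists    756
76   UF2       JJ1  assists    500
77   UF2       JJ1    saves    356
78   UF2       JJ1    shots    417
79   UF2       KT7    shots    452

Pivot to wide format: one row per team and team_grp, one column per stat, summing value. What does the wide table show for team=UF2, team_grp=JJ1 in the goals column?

3580

Rows with team=UF2, team_grp=JJ1 and stat=goals: value values are 989, 226, 992, 881, 492.
989 + 226 + 992 + 881 + 492 = 3580.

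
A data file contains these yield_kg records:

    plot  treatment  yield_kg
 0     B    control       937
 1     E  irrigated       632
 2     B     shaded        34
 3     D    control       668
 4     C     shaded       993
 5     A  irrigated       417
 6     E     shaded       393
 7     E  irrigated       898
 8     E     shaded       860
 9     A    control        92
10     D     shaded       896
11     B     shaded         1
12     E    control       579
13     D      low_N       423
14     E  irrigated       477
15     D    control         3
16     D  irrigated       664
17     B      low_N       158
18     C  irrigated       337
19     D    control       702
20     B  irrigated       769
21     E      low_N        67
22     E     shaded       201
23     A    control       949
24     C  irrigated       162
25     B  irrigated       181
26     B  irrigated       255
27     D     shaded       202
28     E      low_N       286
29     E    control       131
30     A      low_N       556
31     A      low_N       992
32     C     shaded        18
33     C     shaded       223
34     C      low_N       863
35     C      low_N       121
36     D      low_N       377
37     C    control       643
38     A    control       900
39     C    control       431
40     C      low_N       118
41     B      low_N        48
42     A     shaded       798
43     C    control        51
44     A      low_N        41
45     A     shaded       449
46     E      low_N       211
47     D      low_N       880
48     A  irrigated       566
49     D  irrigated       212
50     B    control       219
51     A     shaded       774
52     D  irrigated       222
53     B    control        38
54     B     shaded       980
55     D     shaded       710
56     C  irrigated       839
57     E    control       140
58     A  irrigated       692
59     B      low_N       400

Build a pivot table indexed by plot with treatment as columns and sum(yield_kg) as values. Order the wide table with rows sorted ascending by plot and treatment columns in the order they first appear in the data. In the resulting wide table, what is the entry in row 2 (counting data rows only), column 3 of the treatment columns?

1015

With rows sorted ascending by plot, row 2 is plot=B. treatment columns in first-appearance order: control, irrigated, shaded, low_N; column 3 is shaded.
Long rows with plot=B, treatment=shaded: 34 + 1 + 980 = 1015.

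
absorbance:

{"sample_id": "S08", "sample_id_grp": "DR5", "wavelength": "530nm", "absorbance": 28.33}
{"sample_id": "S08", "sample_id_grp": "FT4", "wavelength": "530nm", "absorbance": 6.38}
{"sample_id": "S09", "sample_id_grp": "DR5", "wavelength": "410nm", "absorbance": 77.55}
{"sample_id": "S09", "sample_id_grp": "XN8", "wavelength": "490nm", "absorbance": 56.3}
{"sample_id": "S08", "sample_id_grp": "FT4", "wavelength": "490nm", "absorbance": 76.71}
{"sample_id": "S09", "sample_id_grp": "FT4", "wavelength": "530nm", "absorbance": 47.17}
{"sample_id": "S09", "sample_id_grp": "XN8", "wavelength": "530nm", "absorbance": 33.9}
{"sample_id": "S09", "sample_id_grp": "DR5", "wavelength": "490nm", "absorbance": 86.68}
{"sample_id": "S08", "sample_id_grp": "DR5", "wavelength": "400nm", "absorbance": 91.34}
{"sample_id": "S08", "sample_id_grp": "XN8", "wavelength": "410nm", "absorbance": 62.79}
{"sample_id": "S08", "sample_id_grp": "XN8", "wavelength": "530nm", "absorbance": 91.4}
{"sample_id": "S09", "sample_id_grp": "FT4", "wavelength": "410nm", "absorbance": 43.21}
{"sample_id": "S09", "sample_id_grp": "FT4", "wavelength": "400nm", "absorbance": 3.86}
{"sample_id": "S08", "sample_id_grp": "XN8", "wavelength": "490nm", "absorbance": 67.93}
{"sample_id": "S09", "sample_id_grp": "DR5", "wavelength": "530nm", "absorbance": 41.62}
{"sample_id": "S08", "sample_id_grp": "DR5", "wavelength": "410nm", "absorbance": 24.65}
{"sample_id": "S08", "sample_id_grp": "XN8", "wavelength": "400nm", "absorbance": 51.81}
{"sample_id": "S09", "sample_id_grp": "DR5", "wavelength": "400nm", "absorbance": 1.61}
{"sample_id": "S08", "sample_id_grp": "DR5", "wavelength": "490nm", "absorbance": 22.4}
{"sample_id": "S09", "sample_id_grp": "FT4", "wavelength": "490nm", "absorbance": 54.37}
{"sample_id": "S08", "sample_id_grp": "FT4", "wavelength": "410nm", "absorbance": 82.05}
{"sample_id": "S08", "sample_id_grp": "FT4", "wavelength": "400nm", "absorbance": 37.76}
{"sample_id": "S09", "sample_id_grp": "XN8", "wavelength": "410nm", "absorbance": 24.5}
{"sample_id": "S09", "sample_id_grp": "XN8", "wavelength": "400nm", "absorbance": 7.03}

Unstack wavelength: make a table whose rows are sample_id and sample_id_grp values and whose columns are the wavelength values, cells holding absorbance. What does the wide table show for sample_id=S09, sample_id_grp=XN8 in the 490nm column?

Wide layout: rows indexed by sample_id and sample_id_grp, columns are the 4 distinct wavelength values (530nm, 410nm, 490nm, 400nm).
Cell (sample_id=S09, sample_id_grp=XN8, wavelength=490nm) draws from the long row where sample_id=S09, sample_id_grp=XN8 and wavelength=490nm, which has absorbance=56.3.

56.3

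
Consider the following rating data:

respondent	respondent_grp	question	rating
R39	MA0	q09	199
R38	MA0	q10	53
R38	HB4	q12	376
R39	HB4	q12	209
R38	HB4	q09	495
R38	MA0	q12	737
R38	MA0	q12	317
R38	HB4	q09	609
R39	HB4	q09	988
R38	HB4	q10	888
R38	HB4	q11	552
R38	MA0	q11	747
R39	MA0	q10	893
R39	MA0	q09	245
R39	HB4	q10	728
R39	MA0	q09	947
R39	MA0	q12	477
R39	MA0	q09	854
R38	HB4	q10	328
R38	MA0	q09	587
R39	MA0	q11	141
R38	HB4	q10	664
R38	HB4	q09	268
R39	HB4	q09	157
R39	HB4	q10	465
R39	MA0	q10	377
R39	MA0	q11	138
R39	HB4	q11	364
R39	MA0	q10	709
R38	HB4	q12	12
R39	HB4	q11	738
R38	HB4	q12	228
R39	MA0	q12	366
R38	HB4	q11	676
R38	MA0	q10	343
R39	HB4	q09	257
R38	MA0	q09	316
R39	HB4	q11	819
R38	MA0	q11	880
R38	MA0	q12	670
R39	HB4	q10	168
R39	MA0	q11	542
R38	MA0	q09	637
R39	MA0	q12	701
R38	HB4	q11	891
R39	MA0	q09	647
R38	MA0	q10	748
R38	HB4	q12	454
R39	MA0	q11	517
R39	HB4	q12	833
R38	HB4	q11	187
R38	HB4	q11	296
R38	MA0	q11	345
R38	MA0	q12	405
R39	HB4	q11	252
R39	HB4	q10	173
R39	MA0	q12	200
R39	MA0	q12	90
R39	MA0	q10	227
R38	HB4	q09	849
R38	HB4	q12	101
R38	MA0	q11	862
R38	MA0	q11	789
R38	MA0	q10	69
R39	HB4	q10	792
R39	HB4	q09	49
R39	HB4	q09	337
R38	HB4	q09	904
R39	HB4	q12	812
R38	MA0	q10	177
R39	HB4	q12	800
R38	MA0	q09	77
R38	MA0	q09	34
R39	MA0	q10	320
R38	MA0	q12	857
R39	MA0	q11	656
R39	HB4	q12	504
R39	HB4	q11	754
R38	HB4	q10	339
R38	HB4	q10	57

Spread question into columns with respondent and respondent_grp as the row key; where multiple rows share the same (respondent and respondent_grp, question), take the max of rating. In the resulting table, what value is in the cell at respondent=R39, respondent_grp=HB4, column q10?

Rows with respondent=R39, respondent_grp=HB4 and question=q10: rating values are 728, 465, 168, 173, 792.
max(728, 465, 168, 173, 792) = 792.

792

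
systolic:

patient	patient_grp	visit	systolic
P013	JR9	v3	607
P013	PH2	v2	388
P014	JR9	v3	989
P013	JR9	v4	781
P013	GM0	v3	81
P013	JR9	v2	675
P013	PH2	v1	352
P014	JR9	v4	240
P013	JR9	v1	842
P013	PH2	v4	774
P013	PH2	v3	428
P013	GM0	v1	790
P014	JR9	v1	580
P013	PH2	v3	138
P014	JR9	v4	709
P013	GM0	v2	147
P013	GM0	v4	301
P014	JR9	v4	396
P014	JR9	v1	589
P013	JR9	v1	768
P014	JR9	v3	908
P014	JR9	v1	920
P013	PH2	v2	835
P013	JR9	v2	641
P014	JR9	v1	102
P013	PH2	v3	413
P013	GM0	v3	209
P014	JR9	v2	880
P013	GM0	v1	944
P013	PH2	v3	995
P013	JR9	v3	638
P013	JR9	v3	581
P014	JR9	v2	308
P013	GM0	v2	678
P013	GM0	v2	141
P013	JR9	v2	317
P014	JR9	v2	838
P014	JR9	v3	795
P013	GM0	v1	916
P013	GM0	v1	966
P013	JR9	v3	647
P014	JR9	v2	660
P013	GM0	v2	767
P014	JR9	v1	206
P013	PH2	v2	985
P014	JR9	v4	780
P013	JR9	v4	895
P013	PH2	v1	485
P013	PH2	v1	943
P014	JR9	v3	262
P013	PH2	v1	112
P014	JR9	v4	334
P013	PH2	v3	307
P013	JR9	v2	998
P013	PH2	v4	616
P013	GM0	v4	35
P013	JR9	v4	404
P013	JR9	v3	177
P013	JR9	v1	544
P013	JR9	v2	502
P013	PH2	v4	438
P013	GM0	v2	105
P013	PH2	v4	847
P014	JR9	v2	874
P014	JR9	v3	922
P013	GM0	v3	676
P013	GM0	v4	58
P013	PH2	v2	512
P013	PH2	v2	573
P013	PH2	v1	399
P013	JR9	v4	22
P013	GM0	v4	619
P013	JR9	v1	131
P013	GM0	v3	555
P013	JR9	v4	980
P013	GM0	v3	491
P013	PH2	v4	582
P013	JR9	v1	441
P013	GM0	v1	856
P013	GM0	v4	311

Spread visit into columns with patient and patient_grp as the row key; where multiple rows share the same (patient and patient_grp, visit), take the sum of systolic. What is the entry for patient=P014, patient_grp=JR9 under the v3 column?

Rows with patient=P014, patient_grp=JR9 and visit=v3: systolic values are 989, 908, 795, 262, 922.
989 + 908 + 795 + 262 + 922 = 3876.

3876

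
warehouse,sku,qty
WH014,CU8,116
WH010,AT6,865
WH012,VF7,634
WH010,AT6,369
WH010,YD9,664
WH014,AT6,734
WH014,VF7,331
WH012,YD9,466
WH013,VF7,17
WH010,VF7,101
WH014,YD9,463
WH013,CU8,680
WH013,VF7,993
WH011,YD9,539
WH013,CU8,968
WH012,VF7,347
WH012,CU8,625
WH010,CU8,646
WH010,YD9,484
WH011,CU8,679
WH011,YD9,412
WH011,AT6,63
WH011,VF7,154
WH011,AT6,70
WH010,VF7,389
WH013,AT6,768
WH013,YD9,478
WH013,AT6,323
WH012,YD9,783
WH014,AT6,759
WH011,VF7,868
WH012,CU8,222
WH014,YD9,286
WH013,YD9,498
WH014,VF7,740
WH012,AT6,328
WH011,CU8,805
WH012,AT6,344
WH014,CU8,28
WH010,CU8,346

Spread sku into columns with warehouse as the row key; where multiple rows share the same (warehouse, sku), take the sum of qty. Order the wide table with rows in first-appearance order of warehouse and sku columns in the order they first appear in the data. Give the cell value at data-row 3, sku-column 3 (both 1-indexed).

981

With rows in first-appearance order of warehouse, row 3 is warehouse=WH012. sku columns in first-appearance order: CU8, AT6, VF7, YD9; column 3 is VF7.
Long rows with warehouse=WH012, sku=VF7: 634 + 347 = 981.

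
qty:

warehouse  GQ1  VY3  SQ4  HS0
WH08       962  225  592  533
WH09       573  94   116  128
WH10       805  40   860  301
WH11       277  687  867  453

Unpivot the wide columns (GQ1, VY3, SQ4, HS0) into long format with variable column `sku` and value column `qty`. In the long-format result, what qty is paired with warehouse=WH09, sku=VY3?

94

Unpivoting turns each (warehouse, wide-column) pair into one long row.
The wide cell at row WH09, column VY3 holds 94, so the long row (WH09, VY3) has qty=94.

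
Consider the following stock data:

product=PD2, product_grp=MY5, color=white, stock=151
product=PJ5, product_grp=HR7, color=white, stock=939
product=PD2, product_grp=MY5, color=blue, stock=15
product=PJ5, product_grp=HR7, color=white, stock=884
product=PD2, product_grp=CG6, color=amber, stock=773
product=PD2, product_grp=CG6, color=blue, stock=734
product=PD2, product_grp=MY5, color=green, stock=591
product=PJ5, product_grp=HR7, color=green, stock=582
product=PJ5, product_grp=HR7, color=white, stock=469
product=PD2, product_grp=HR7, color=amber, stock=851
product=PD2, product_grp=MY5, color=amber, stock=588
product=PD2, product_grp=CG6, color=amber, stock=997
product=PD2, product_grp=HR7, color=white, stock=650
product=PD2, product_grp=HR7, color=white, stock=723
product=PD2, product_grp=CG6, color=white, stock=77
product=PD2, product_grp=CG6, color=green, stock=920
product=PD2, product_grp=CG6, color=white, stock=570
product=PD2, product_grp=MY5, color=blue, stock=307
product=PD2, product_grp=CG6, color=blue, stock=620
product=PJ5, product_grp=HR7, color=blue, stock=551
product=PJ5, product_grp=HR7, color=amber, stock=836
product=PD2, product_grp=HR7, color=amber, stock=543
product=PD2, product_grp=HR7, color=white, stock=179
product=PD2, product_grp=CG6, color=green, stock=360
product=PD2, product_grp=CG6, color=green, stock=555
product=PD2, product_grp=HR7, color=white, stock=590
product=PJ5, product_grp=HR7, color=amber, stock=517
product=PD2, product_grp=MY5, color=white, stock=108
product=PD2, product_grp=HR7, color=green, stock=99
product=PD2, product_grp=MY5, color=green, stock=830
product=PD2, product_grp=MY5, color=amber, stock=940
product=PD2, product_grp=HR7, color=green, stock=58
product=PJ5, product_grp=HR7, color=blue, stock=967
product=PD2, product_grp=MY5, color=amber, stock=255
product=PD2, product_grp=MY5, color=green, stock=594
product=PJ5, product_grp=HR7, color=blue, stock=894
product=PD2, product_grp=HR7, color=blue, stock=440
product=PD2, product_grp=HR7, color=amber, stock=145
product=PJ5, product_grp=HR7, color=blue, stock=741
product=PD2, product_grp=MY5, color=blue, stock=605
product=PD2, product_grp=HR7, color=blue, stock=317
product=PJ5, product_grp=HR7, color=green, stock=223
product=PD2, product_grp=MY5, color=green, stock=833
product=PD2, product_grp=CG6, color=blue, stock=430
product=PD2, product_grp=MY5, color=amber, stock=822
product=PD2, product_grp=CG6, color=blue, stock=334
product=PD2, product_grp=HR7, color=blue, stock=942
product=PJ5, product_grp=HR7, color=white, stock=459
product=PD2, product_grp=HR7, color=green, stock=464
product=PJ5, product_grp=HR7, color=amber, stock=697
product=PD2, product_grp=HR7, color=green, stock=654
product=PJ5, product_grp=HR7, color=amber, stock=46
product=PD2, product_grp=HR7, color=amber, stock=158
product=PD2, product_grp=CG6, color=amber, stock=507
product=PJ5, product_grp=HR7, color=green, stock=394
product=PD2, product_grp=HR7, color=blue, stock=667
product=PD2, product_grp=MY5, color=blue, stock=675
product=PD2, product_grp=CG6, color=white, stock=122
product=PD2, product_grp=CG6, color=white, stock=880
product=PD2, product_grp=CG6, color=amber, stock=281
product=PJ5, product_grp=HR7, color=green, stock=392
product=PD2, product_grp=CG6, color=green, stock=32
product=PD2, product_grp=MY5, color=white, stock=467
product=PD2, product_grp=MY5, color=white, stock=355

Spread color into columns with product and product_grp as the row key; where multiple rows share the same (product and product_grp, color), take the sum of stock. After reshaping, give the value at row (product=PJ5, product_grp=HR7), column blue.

Rows with product=PJ5, product_grp=HR7 and color=blue: stock values are 551, 967, 894, 741.
551 + 967 + 894 + 741 = 3153.

3153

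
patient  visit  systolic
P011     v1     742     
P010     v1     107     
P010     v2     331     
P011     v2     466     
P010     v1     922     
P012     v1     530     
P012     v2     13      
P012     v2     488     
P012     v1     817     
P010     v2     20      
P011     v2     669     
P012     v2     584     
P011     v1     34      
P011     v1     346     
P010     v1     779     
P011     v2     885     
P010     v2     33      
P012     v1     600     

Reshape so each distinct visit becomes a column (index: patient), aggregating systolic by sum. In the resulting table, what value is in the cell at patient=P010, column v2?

Rows with patient=P010 and visit=v2: systolic values are 331, 20, 33.
331 + 20 + 33 = 384.

384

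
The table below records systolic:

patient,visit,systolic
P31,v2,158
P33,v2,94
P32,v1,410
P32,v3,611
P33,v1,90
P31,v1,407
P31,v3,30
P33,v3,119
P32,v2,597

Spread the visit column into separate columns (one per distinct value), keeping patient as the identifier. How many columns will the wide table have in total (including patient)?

1 column for patient plus 3 distinct visit values → 4 columns.

4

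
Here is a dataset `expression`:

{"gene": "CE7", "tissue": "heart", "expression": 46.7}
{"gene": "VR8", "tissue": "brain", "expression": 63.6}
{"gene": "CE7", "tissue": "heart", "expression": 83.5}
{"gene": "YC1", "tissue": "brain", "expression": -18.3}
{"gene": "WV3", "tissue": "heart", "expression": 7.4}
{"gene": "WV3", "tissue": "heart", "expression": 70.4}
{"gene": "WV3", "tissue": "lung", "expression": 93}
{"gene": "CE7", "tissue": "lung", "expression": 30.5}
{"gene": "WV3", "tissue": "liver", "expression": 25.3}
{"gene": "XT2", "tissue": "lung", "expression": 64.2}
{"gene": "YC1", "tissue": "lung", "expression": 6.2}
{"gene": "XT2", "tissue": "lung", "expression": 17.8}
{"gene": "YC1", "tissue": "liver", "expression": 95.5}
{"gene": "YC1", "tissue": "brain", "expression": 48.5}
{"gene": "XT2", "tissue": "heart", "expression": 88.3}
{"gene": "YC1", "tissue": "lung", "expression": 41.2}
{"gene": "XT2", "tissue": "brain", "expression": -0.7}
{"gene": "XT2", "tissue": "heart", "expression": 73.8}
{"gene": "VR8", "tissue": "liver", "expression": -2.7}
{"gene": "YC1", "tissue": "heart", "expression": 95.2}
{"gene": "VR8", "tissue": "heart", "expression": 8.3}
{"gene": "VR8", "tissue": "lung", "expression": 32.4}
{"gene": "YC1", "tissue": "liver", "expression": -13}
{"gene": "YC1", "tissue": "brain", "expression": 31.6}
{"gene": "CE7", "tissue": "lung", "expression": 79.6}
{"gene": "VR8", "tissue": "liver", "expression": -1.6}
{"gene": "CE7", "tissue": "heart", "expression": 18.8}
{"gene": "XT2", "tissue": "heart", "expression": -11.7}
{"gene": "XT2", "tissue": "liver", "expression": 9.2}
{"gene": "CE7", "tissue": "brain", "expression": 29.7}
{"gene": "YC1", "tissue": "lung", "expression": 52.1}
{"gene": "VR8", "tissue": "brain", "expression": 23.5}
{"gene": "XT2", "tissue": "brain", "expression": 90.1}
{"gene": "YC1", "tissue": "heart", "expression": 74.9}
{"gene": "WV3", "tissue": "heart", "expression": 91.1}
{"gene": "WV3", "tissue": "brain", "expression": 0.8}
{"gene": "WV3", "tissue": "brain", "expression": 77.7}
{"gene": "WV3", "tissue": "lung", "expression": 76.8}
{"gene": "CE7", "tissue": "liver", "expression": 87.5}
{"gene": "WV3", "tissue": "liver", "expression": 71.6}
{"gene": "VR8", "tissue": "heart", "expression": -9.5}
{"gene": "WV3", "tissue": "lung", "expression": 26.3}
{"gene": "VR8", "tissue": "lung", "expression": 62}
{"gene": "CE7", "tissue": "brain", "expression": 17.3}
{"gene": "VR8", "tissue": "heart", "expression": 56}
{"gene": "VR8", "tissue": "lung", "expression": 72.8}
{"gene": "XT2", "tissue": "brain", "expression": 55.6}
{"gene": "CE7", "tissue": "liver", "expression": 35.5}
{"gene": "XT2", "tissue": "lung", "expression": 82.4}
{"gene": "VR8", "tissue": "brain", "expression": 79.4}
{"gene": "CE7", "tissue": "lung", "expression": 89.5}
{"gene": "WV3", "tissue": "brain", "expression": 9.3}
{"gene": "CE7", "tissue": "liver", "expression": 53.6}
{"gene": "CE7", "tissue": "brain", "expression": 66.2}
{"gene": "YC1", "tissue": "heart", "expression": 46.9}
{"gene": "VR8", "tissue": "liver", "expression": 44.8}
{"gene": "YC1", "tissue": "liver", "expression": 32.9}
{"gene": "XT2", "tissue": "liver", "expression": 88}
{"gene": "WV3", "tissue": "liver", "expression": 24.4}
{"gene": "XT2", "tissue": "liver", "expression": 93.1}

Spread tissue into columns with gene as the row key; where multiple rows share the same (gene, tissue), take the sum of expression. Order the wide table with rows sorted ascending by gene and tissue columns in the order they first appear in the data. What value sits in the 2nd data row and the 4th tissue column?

40.5

With rows sorted ascending by gene, row 2 is gene=VR8. tissue columns in first-appearance order: heart, brain, lung, liver; column 4 is liver.
Long rows with gene=VR8, tissue=liver: -2.7 + -1.6 + 44.8 = 40.5.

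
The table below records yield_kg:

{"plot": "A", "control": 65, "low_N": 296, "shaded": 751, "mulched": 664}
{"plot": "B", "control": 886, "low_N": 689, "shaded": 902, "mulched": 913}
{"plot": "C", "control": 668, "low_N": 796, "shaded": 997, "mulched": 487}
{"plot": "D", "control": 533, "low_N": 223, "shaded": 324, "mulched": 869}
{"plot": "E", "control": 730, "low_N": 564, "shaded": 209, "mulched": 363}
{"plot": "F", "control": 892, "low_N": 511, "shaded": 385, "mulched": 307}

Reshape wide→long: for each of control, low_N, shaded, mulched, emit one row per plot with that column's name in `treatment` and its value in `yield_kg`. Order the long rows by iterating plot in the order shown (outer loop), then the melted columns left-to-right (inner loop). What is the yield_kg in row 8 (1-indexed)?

24 rows total (6 × 4). Row 8: index ⌊(8-1)/4⌋ = 1 into plot → B; (8-1) mod 4 = 3 into the melted columns → mulched.
So row 8 is (B, mulched, 913); yield_kg = 913.

913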